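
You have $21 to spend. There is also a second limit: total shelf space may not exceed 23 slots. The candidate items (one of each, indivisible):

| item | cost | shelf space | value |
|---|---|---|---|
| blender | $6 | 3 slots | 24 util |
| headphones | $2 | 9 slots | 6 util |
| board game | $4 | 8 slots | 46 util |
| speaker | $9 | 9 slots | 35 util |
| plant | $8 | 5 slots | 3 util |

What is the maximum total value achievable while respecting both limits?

Feasible sets respecting both limits:
- blender+board game+speaker: cost 19, shelf space 20, value 105
- board game+speaker+plant: cost 21, shelf space 22, value 84
- board game+speaker: cost 13, shelf space 17, value 81
Best: 105 util.

105 util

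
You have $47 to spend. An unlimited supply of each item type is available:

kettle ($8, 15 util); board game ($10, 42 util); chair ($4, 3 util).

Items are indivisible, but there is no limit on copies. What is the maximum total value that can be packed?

171 util

Best value-per-unit is board game at 42/10; filling with it alone gives 4×42 = 168.
Optimal mix: 4×board game + 1×chair → cost 44, value 171.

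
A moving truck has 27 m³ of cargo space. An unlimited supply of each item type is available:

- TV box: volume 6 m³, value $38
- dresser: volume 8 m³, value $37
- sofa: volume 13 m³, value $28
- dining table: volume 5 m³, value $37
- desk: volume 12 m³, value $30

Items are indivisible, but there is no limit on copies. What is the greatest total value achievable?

$187

Best value-per-unit is dining table at 37/5; filling with it alone gives 5×37 = 185.
Optimal mix: 2×TV box + 3×dining table → volume 27, value 187.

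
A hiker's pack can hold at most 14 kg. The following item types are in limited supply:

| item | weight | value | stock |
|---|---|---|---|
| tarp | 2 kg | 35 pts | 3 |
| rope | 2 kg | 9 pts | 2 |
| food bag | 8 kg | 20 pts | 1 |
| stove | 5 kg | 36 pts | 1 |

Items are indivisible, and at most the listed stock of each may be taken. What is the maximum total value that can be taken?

Best selections within weight 14 and stock limits:
- 3×tarp + 1×rope + 1×stove: weight 13, value 150
- 3×tarp + 1×stove: weight 11, value 141
- 3×tarp + 1×food bag: weight 14, value 125
Best: 150 pts.

150 pts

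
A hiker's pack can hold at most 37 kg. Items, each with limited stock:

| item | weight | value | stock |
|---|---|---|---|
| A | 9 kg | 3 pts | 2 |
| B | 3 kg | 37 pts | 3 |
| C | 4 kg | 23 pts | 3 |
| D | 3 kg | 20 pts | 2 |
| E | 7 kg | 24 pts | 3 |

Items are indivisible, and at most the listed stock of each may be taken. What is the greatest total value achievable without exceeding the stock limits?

Top feasible selections:
- 3×B + 2×C + 2×D + 2×E: weight 37, value 245
- 3×B + 3×C + 2×D + 1×E: weight 34, value 244
- 3×B + 3×C + 2×E: weight 35, value 228
Best: 245 pts.

245 pts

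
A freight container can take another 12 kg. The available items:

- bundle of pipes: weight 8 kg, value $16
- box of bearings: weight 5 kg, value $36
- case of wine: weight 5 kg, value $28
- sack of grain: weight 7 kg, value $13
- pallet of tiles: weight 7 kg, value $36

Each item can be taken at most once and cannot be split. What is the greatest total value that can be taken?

$72

Check high-value combinations within 12 kg:
- box of bearings+pallet of tiles: weight 5+7=12, value 36+36=72
- box of bearings+case of wine: weight 5+5=10, value 36+28=64
- case of wine+pallet of tiles: weight 5+7=12, value 28+36=64
- box of bearings+sack of grain: weight 5+7=12, value 36+13=49
Best: $72.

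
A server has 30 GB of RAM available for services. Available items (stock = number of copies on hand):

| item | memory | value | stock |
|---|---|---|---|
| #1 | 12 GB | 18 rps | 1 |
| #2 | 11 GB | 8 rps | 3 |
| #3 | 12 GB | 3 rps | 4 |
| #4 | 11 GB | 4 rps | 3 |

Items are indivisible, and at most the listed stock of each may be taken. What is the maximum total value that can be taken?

26 rps

Best selections within memory 30 and stock limits:
- 1×#1 + 1×#2: memory 23, value 26
- 1×#1 + 1×#4: memory 23, value 22
- 1×#1 + 1×#3: memory 24, value 21
- 1×#1: memory 12, value 18
Best: 26 rps.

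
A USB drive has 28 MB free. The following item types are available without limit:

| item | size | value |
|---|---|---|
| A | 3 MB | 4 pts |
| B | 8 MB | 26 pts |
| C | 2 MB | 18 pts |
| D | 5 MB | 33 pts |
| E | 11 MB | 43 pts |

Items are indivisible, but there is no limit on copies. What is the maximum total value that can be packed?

252 pts

Best value-per-unit is C at 18/2, and filling with it alone uses size 14×2=28. No mix of the others beats 14×18 = 252.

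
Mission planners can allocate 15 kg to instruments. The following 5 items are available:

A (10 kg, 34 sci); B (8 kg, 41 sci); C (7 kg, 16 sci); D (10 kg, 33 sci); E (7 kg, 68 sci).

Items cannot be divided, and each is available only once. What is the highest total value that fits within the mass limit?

This is a 0/1 knapsack; check combinations near the capacity.
- B+E: mass 8+7=15, value 41+68=109
- C+E: mass 7+7=14, value 16+68=84
- E: mass 7, value 68
Best: 109 sci.

109 sci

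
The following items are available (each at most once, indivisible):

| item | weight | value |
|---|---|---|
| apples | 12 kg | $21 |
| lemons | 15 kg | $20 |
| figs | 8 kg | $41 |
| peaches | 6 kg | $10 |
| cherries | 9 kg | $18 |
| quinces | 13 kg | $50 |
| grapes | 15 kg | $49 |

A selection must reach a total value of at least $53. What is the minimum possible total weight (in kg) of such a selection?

17

Subsets with value ≥ 53, sorted by total weight:
- figs+cherries: weight 17, value 59
- peaches+quinces: weight 19, value 60
Minimum weight: 17 kg.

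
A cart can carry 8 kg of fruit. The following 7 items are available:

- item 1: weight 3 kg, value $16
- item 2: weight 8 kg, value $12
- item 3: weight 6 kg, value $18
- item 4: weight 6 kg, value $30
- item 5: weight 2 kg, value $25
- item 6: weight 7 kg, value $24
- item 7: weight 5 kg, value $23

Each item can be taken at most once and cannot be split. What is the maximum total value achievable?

Check high-value combinations within 8 kg:
- item 4+item 5: weight 6+2=8, value 30+25=55
- item 5+item 7: weight 2+5=7, value 25+23=48
- item 3+item 5: weight 6+2=8, value 18+25=43
Best: $55.

$55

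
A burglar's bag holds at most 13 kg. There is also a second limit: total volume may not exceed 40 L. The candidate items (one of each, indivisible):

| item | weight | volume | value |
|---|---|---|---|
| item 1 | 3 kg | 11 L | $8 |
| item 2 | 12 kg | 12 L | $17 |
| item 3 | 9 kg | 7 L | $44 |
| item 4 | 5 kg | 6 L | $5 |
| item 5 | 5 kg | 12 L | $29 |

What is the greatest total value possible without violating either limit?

$52

Feasible sets respecting both limits:
- item 1+item 3: weight 12, volume 18, value 52
- item 3: weight 9, volume 7, value 44
- item 1+item 4+item 5: weight 13, volume 29, value 42
- item 1+item 5: weight 8, volume 23, value 37
Best: $52.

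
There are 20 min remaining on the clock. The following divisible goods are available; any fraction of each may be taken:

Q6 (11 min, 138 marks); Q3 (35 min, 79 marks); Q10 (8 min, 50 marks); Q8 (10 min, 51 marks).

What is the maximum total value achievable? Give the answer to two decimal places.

Take in order of value per unit:
- Q6 (138/11 per unit): all 11 → value 138, running total 138.00
- Q10 (50/8 per unit): all 8 → value 50, running total 188.00
- Q8 (51/10 per unit): 1 of 10 → value 1×51/10 = 5.1000, running total 193.10
Total 193.10.

193.10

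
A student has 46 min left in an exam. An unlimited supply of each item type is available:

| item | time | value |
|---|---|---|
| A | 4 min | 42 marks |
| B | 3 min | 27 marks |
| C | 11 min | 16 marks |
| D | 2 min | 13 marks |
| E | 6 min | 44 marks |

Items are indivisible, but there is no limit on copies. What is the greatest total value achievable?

Best value-per-unit is A at 42/4; filling with it alone gives 11×42 = 462.
Optimal mix: 11×A + 1×D → time 46, value 475.

475 marks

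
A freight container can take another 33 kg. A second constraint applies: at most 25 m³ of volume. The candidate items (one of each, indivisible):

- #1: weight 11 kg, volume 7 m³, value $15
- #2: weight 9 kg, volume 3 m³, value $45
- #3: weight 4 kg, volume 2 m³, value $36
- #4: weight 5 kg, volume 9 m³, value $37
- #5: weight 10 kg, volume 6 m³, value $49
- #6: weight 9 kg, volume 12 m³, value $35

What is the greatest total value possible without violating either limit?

$167

Feasible sets respecting both limits:
- #2+#3+#4+#5: weight 28, volume 20, value 167
- #2+#3+#5+#6: weight 32, volume 23, value 165
- #1+#3+#4+#5: weight 30, volume 24, value 137
- #1+#2+#3+#4: weight 29, volume 21, value 133
Best: $167.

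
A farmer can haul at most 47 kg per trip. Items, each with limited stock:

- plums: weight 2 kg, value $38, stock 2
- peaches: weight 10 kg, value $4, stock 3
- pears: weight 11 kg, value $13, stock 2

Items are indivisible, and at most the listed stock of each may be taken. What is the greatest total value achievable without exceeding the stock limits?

Best selections within weight 47 and stock limits:
- 2×plums + 2×peaches + 2×pears: weight 46, value 110
- 2×plums + 1×peaches + 2×pears: weight 36, value 106
- 2×plums + 2×pears: weight 26, value 102
- 2×plums + 3×peaches + 1×pears: weight 45, value 101
Best: $110.

$110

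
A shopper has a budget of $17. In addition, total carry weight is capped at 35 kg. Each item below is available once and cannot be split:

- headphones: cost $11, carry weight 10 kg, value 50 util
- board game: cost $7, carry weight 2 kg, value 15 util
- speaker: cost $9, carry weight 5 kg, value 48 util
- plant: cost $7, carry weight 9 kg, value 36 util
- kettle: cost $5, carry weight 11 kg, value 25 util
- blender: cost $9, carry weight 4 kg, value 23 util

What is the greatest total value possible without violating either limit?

Feasible sets respecting both limits:
- speaker+plant: cost 16, carry weight 14, value 84
- headphones+kettle: cost 16, carry weight 21, value 75
- speaker+kettle: cost 14, carry weight 16, value 73
- board game+speaker: cost 16, carry weight 7, value 63
Best: 84 util.

84 util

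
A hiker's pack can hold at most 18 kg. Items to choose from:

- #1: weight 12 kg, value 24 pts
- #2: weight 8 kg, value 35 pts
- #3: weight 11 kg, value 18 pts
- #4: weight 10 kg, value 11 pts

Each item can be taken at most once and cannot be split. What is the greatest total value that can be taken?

This is a 0/1 knapsack; check combinations near the capacity.
- #2+#4: weight 8+10=18, value 35+11=46
- #2: weight 8, value 35
- #1: weight 12, value 24
Best: 46 pts.

46 pts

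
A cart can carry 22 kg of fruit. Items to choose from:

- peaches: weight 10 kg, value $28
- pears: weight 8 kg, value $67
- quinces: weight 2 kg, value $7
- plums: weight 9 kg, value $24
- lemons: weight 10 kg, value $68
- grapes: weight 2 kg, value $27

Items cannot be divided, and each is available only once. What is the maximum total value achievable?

Check high-value combinations within 22 kg:
- pears+quinces+lemons+grapes: weight 8+2+10+2=22, value 67+7+68+27=169
- pears+lemons+grapes: weight 8+10+2=20, value 67+68+27=162
- pears+quinces+lemons: weight 8+2+10=20, value 67+7+68=142
- pears+lemons: weight 8+10=18, value 67+68=135
- peaches+pears+quinces+grapes: weight 10+8+2+2=22, value 28+67+7+27=129
Best: $169.

$169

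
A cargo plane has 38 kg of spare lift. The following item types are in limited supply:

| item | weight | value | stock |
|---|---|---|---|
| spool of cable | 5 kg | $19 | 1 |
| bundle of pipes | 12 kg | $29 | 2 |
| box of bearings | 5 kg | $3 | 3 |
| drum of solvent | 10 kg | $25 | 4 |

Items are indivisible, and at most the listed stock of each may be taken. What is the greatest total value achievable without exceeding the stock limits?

Top feasible selections:
- 1×spool of cable + 1×bundle of pipes + 2×drum of solvent: weight 37, value 98
- 1×spool of cable + 3×drum of solvent: weight 35, value 94
- 2×bundle of pipes + 1×drum of solvent: weight 34, value 83
Best: $98.

$98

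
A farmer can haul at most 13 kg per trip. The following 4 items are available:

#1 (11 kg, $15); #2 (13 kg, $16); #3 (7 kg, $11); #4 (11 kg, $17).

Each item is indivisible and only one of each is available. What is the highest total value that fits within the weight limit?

Check high-value combinations within 13 kg:
- #4: weight 11, value 17
- #2: weight 13, value 16
- #1: weight 11, value 15
- #3: weight 7, value 11
Best: $17.

$17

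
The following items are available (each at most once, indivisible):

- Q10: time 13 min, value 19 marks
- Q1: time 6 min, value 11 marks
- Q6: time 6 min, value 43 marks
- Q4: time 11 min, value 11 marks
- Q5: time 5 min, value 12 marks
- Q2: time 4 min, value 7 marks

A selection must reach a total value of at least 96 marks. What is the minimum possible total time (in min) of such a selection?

41

Subsets with value ≥ 96, sorted by total time:
- Q10+Q1+Q6+Q4+Q5: time 41, value 96
- Q10+Q1+Q6+Q4+Q5+Q2: time 45, value 103
Minimum time: 41 min.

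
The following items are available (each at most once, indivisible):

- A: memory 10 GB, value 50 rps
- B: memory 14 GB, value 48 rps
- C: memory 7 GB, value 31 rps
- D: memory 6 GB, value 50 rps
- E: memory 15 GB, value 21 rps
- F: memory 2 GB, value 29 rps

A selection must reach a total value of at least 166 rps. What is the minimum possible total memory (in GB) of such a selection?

32

Subsets with value ≥ 166, sorted by total memory:
- A+B+D+F: memory 32, value 177
- A+B+C+D: memory 37, value 179
- A+B+C+D+F: memory 39, value 208
- A+C+D+E+F: memory 40, value 181
Minimum memory: 32 GB.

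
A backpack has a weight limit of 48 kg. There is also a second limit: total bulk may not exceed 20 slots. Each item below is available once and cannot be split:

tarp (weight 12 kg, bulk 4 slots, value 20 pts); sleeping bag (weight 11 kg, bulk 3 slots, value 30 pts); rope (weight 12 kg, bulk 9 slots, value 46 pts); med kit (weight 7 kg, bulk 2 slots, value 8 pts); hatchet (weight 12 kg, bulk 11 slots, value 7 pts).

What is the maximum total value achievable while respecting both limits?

104 pts

Feasible sets respecting both limits:
- tarp+sleeping bag+rope+med kit: weight 42, bulk 18, value 104
- tarp+sleeping bag+rope: weight 35, bulk 16, value 96
- sleeping bag+rope+med kit: weight 30, bulk 14, value 84
Best: 104 pts.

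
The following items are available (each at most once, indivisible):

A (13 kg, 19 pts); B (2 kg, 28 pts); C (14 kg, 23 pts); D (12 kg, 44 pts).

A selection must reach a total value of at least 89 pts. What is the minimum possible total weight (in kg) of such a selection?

Subsets with value ≥ 89, sorted by total weight:
- A+B+D: weight 27, value 91
- B+C+D: weight 28, value 95
- A+B+C+D: weight 41, value 114
Minimum weight: 27 kg.

27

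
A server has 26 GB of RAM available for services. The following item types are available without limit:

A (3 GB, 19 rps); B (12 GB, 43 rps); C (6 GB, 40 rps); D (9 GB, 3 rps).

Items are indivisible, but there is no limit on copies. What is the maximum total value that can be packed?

160 rps

Best value-per-unit is C at 40/6, and filling with it alone uses memory 4×6=24. No mix of the others beats 4×40 = 160.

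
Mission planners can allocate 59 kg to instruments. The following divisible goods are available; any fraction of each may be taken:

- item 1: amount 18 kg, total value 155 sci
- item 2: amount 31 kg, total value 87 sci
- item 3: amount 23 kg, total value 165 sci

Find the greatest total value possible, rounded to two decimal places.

Take in order of value per unit:
- item 1 (155/18 per unit): all 18 → value 155, running total 155.00
- item 3 (165/23 per unit): all 23 → value 165, running total 320.00
- item 2 (87/31 per unit): 18 of 31 → value 18×87/31 = 50.5161, running total 370.52
Total 370.52.

370.52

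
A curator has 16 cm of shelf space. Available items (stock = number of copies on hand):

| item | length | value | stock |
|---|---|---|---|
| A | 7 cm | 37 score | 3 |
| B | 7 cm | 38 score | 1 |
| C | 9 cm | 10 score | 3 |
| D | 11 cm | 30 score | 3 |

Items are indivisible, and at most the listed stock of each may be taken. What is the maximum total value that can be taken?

Top feasible selections:
- 1×A + 1×B: length 14, value 75
- 2×A: length 14, value 74
Best: 75 score.

75 score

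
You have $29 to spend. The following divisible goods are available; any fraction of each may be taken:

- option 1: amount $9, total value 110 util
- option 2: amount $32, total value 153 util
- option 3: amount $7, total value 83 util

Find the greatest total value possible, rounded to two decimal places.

255.16

Take in order of value per unit:
- option 1 (110/9 per unit): all 9 → value 110, running total 110.00
- option 3 (83/7 per unit): all 7 → value 83, running total 193.00
- option 2 (153/32 per unit): 13 of 32 → value 13×153/32 = 62.1563, running total 255.16
Total 255.16.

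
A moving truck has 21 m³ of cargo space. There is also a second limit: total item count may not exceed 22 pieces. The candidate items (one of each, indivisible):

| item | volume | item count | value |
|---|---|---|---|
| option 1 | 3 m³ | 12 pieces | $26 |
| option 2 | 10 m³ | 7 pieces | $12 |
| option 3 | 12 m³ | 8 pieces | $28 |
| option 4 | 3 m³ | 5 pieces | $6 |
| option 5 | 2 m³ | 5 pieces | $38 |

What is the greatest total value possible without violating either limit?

Feasible sets respecting both limits:
- option 3+option 4+option 5: volume 17, item count 18, value 72
- option 1+option 4+option 5: volume 8, item count 22, value 70
- option 3+option 5: volume 14, item count 13, value 66
- option 1+option 5: volume 5, item count 17, value 64
Best: $72.

$72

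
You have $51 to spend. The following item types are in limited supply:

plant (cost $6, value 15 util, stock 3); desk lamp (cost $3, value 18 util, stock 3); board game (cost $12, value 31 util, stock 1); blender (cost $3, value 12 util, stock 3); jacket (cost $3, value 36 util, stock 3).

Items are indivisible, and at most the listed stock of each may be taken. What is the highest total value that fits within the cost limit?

Top feasible selections:
- 2×plant + 3×desk lamp + 1×board game + 3×blender + 3×jacket: cost 51, value 259
- 3×plant + 3×desk lamp + 1×board game + 1×blender + 3×jacket: cost 51, value 250
- 2×plant + 3×desk lamp + 1×board game + 2×blender + 3×jacket: cost 48, value 247
- 1×plant + 3×desk lamp + 1×board game + 3×blender + 3×jacket: cost 45, value 244
Best: 259 util.

259 util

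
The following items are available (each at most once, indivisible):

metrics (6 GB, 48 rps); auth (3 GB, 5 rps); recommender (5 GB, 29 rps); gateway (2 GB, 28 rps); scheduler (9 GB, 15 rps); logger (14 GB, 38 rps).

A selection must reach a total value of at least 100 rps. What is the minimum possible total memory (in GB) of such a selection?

Subsets with value ≥ 100, sorted by total memory:
- metrics+recommender+gateway: memory 13, value 105
- metrics+auth+recommender+gateway: memory 16, value 110
Minimum memory: 13 GB.

13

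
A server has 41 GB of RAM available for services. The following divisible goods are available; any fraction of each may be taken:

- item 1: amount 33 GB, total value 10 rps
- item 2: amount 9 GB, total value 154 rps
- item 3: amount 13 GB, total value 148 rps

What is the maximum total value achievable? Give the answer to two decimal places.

307.76

Take in order of value per unit:
- item 2 (154/9 per unit): all 9 → value 154, running total 154.00
- item 3 (148/13 per unit): all 13 → value 148, running total 302.00
- item 1 (10/33 per unit): 19 of 33 → value 19×10/33 = 5.7576, running total 307.76
Total 307.76.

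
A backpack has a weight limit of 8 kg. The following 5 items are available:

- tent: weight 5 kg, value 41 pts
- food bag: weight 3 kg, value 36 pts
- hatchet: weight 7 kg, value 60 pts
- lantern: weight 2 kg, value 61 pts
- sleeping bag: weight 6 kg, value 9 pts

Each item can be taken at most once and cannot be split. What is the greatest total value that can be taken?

This is a 0/1 knapsack; check combinations near the capacity.
- tent+lantern: weight 5+2=7, value 41+61=102
- food bag+lantern: weight 3+2=5, value 36+61=97
- tent+food bag: weight 5+3=8, value 41+36=77
- lantern+sleeping bag: weight 2+6=8, value 61+9=70
Best: 102 pts.

102 pts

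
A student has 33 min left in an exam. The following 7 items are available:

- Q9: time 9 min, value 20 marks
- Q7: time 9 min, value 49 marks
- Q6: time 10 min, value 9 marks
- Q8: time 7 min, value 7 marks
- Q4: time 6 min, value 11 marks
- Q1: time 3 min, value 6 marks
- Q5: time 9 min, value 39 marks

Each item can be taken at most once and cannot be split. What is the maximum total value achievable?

Check high-value combinations within 33 min:
- Q9+Q7+Q4+Q5: time 9+9+6+9=33, value 20+49+11+39=119
- Q9+Q7+Q1+Q5: time 9+9+3+9=30, value 20+49+6+39=114
- Q9+Q7+Q5: time 9+9+9=27, value 20+49+39=108
- Q7+Q8+Q4+Q5: time 9+7+6+9=31, value 49+7+11+39=106
- Q7+Q4+Q1+Q5: time 9+6+3+9=27, value 49+11+6+39=105
Best: 119 marks.

119 marks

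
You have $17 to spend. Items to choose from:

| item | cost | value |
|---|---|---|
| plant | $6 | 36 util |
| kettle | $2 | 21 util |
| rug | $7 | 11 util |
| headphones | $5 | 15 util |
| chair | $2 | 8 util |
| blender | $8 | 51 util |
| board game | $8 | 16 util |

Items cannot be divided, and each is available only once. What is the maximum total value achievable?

108 util

Check high-value combinations within $17:
- plant+kettle+blender: cost 6+2+8=16, value 36+21+51=108
- plant+chair+blender: cost 6+2+8=16, value 36+8+51=95
- kettle+headphones+chair+blender: cost 2+5+2+8=17, value 21+15+8+51=95
Best: 108 util.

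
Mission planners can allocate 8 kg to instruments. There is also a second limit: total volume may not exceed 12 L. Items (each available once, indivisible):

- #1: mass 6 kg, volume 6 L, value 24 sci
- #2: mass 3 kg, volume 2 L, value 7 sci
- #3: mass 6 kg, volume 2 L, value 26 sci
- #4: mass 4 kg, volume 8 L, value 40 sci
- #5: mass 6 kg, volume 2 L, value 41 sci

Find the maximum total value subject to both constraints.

47 sci

Feasible sets respecting both limits:
- #2+#4: mass 7, volume 10, value 47
- #5: mass 6, volume 2, value 41
- #4: mass 4, volume 8, value 40
Best: 47 sci.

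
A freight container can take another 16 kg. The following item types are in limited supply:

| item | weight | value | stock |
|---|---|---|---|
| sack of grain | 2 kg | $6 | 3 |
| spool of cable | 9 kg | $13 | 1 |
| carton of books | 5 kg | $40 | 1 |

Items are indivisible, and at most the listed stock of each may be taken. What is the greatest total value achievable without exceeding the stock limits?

Top feasible selections:
- 1×sack of grain + 1×spool of cable + 1×carton of books: weight 16, value 59
- 3×sack of grain + 1×carton of books: weight 11, value 58
Best: $59.

$59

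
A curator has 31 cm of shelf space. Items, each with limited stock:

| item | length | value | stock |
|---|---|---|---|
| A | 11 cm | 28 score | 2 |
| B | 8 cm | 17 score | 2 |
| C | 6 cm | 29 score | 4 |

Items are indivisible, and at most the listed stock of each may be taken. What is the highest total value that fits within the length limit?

116 score

Top feasible selections:
- 4×C: length 24, value 116
- 1×A + 3×C: length 29, value 115
- 1×B + 3×C: length 26, value 104
- 1×A + 1×B + 2×C: length 31, value 103
Best: 116 score.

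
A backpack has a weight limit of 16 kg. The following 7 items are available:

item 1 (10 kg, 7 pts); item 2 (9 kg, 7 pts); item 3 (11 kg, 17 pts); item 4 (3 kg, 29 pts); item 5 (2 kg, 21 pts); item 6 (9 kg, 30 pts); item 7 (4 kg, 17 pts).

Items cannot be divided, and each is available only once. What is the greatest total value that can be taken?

Check high-value combinations within 16 kg:
- item 4+item 5+item 6: weight 3+2+9=14, value 29+21+30=80
- item 4+item 6+item 7: weight 3+9+4=16, value 29+30+17=76
- item 5+item 6+item 7: weight 2+9+4=15, value 21+30+17=68
Best: 80 pts.

80 pts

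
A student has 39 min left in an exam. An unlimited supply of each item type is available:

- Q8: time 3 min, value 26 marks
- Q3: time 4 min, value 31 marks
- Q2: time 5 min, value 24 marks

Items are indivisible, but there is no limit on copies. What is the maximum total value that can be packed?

Best value-per-unit is Q8 at 26/3, and filling with it alone uses time 13×3=39. No mix of the others beats 13×26 = 338.

338 marks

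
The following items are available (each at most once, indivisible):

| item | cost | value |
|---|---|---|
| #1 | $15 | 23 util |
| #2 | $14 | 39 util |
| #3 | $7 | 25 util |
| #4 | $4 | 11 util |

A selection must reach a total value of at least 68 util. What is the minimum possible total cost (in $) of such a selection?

25

Subsets with value ≥ 68, sorted by total cost:
- #2+#3+#4: cost 25, value 75
- #1+#2+#4: cost 33, value 73
Minimum cost: 25 $.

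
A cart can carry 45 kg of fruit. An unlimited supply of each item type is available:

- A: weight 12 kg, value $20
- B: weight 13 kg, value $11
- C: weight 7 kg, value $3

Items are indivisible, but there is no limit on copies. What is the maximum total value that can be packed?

$63

Best value-per-unit is A at 20/12; filling with it alone gives 3×20 = 60.
Optimal mix: 3×A + 1×C → weight 43, value 63.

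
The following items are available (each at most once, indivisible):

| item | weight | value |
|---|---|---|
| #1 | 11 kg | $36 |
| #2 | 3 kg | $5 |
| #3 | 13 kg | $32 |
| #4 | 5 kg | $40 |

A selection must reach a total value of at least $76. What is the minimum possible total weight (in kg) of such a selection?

Subsets with value ≥ 76, sorted by total weight:
- #1+#4: weight 16, value 76
- #1+#2+#4: weight 19, value 81
- #2+#3+#4: weight 21, value 77
- #1+#3+#4: weight 29, value 108
Minimum weight: 16 kg.

16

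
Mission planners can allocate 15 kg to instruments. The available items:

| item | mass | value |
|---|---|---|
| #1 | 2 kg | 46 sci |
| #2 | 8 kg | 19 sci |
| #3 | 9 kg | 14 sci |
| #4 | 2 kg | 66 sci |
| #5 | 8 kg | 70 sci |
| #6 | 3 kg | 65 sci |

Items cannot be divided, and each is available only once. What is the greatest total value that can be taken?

247 sci

This is a 0/1 knapsack; check combinations near the capacity.
- #1+#4+#5+#6: mass 2+2+8+3=15, value 46+66+70+65=247
- #4+#5+#6: mass 2+8+3=13, value 66+70+65=201
- #1+#2+#4+#6: mass 2+8+2+3=15, value 46+19+66+65=196
- #1+#4+#5: mass 2+2+8=12, value 46+66+70=182
- #1+#5+#6: mass 2+8+3=13, value 46+70+65=181
Best: 247 sci.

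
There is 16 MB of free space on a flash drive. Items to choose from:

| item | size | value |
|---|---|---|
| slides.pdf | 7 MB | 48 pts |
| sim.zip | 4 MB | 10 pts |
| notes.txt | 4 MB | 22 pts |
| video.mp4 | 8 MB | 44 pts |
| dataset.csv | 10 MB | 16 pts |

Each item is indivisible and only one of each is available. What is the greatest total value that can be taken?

92 pts

This is a 0/1 knapsack; check combinations near the capacity.
- slides.pdf+video.mp4: size 7+8=15, value 48+44=92
- slides.pdf+sim.zip+notes.txt: size 7+4+4=15, value 48+10+22=80
- sim.zip+notes.txt+video.mp4: size 4+4+8=16, value 10+22+44=76
Best: 92 pts.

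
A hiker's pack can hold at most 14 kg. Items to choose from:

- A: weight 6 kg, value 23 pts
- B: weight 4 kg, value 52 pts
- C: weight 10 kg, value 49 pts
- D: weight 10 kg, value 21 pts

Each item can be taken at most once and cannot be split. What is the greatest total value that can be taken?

101 pts

Check high-value combinations within 14 kg:
- B+C: weight 4+10=14, value 52+49=101
- A+B: weight 6+4=10, value 23+52=75
- B+D: weight 4+10=14, value 52+21=73
Best: 101 pts.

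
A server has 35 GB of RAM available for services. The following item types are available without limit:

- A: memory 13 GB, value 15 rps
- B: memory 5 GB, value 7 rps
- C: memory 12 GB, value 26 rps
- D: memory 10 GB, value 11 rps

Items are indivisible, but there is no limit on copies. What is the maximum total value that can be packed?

66 rps

Best value-per-unit is C at 26/12; filling with it alone gives 2×26 = 52.
Optimal mix: 2×B + 2×C → memory 34, value 66.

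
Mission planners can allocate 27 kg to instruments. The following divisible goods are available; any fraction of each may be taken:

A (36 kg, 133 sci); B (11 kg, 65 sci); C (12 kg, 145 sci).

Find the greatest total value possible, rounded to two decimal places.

Take in order of value per unit:
- C (145/12 per unit): all 12 → value 145, running total 145.00
- B (65/11 per unit): all 11 → value 65, running total 210.00
- A (133/36 per unit): 4 of 36 → value 4×133/36 = 14.7778, running total 224.78
Total 224.78.

224.78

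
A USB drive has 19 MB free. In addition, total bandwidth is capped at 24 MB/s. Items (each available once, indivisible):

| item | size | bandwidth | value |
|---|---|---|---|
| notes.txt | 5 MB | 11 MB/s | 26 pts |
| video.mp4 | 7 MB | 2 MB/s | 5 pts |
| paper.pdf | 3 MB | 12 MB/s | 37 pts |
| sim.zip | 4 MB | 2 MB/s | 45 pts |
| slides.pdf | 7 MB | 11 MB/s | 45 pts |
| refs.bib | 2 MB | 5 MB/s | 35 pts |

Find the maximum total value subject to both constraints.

Feasible sets respecting both limits:
- sim.zip+slides.pdf+refs.bib: size 13, bandwidth 18, value 125
- video.mp4+paper.pdf+sim.zip+refs.bib: size 16, bandwidth 21, value 122
- paper.pdf+sim.zip+refs.bib: size 9, bandwidth 19, value 117
Best: 125 pts.

125 pts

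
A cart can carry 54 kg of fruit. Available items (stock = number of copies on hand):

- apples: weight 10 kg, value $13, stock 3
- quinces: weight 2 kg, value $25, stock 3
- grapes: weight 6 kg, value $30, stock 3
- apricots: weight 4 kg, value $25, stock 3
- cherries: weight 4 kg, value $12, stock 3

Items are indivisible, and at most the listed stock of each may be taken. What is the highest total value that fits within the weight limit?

$277

Best selections within weight 54 and stock limits:
- 1×apples + 3×quinces + 3×grapes + 3×apricots + 2×cherries: weight 54, value 277
- 3×quinces + 3×grapes + 3×apricots + 3×cherries: weight 48, value 276
- 1×apples + 3×quinces + 3×grapes + 3×apricots + 1×cherries: weight 50, value 265
Best: $277.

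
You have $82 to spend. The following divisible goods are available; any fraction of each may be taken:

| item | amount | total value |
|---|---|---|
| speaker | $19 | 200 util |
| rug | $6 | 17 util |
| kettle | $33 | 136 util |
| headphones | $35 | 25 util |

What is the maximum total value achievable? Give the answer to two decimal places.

Take in order of value per unit:
- speaker (200/19 per unit): all 19 → value 200, running total 200.00
- kettle (136/33 per unit): all 33 → value 136, running total 336.00
- rug (17/6 per unit): all 6 → value 17, running total 353.00
- headphones (25/35 per unit): 24 of 35 → value 24×25/35 = 17.1429, running total 370.14
Total 370.14.

370.14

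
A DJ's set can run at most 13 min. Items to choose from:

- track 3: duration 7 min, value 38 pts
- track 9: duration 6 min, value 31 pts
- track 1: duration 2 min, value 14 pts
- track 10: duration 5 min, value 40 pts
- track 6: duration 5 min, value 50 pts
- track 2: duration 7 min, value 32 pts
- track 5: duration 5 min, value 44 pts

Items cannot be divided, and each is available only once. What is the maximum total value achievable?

This is a 0/1 knapsack; check combinations near the capacity.
- track 1+track 6+track 5: duration 2+5+5=12, value 14+50+44=108
- track 1+track 10+track 6: duration 2+5+5=12, value 14+40+50=104
- track 1+track 10+track 5: duration 2+5+5=12, value 14+40+44=98
- track 9+track 1+track 6: duration 6+2+5=13, value 31+14+50=95
Best: 108 pts.

108 pts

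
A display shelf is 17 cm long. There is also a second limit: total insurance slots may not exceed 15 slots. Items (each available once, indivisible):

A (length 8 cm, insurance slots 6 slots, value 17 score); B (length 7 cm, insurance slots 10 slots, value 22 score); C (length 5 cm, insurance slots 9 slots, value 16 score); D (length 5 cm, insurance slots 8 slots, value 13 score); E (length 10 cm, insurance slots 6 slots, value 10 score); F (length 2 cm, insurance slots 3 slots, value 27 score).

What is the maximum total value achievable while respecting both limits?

Feasible sets respecting both limits:
- B+F: length 9, insurance slots 13, value 49
- A+F: length 10, insurance slots 9, value 44
- C+F: length 7, insurance slots 12, value 43
- D+F: length 7, insurance slots 11, value 40
Best: 49 score.

49 score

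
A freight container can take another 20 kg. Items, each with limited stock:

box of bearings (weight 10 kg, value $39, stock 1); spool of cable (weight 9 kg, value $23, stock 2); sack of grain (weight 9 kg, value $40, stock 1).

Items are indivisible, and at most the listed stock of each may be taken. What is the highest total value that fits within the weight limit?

Top feasible selections:
- 1×box of bearings + 1×sack of grain: weight 19, value 79
- 1×spool of cable + 1×sack of grain: weight 18, value 63
Best: $79.

$79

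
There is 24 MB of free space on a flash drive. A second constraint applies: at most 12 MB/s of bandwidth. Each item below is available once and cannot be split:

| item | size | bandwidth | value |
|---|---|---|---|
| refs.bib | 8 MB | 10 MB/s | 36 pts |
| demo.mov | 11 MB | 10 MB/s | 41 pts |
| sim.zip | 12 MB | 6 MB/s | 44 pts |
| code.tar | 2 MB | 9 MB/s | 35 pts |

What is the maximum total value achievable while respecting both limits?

Feasible sets respecting both limits:
- sim.zip: size 12, bandwidth 6, value 44
- demo.mov: size 11, bandwidth 10, value 41
- refs.bib: size 8, bandwidth 10, value 36
- code.tar: size 2, bandwidth 9, value 35
Best: 44 pts.

44 pts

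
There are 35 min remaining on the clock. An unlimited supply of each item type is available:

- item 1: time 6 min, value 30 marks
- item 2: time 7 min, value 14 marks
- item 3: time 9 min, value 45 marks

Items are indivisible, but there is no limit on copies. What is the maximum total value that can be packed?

Best value-per-unit is item 1 at 30/6; filling with it alone gives 5×30 = 150.
Optimal mix: 4×item 1 + 1×item 3 → time 33, value 165.

165 marks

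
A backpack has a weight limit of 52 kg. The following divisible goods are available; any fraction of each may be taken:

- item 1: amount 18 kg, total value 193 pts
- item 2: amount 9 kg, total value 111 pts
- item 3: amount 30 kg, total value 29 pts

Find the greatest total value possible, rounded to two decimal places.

328.17

Take in order of value per unit:
- item 2 (111/9 per unit): all 9 → value 111, running total 111.00
- item 1 (193/18 per unit): all 18 → value 193, running total 304.00
- item 3 (29/30 per unit): 25 of 30 → value 25×29/30 = 24.1667, running total 328.17
Total 328.17.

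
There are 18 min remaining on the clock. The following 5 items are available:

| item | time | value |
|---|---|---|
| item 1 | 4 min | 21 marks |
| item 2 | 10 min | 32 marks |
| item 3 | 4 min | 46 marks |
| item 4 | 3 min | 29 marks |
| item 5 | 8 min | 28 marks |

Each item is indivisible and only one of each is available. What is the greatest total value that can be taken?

Check high-value combinations within 18 min:
- item 2+item 3+item 4: time 10+4+3=17, value 32+46+29=107
- item 3+item 4+item 5: time 4+3+8=15, value 46+29+28=103
- item 1+item 2+item 3: time 4+10+4=18, value 21+32+46=99
- item 1+item 3+item 4: time 4+4+3=11, value 21+46+29=96
Best: 107 marks.

107 marks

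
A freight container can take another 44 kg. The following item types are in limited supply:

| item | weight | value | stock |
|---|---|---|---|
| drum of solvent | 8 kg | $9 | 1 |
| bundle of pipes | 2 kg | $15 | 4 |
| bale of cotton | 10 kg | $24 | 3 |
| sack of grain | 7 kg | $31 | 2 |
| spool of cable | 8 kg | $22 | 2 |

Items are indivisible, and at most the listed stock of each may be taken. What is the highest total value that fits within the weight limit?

$170

Top feasible selections:
- 4×bundle of pipes + 2×bale of cotton + 2×sack of grain: weight 42, value 170
- 4×bundle of pipes + 1×bale of cotton + 2×sack of grain + 1×spool of cable: weight 40, value 168
Best: $170.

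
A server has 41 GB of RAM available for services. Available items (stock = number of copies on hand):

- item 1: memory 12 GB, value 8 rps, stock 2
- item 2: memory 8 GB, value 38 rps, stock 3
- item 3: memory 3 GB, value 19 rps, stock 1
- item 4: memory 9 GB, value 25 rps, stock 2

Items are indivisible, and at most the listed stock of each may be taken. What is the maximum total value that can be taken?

Best selections within memory 41 and stock limits:
- 3×item 2 + 1×item 3 + 1×item 4: memory 36, value 158
- 2×item 2 + 1×item 3 + 2×item 4: memory 37, value 145
- 1×item 1 + 3×item 2 + 1×item 3: memory 39, value 141
Best: 158 rps.

158 rps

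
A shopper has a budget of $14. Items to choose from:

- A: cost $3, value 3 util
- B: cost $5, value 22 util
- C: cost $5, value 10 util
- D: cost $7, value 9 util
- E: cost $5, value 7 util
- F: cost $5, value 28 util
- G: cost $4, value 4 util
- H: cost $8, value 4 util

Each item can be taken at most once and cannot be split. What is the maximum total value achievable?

This is a 0/1 knapsack; check combinations near the capacity.
- B+F+G: cost 5+5+4=14, value 22+28+4=54
- A+B+F: cost 3+5+5=13, value 3+22+28=53
- B+F: cost 5+5=10, value 22+28=50
- C+F+G: cost 5+5+4=14, value 10+28+4=42
Best: 54 util.

54 util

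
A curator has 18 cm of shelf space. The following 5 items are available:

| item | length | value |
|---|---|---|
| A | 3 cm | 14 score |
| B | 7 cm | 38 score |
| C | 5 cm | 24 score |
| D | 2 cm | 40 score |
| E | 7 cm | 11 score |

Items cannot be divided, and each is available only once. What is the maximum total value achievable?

116 score

This is a 0/1 knapsack; check combinations near the capacity.
- A+B+C+D: length 3+7+5+2=17, value 14+38+24+40=116
- B+C+D: length 7+5+2=14, value 38+24+40=102
- A+B+D: length 3+7+2=12, value 14+38+40=92
- B+D+E: length 7+2+7=16, value 38+40+11=89
- A+C+D+E: length 3+5+2+7=17, value 14+24+40+11=89
Best: 116 score.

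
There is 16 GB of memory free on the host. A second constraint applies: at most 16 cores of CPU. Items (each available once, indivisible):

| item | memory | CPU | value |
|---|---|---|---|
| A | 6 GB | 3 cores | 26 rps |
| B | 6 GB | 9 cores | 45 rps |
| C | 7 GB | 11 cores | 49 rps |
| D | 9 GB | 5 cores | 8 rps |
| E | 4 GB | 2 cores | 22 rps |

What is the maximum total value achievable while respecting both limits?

93 rps

Feasible sets respecting both limits:
- A+B+E: memory 16, CPU 14, value 93
- A+C: memory 13, CPU 14, value 75
- A+B: memory 12, CPU 12, value 71
Best: 93 rps.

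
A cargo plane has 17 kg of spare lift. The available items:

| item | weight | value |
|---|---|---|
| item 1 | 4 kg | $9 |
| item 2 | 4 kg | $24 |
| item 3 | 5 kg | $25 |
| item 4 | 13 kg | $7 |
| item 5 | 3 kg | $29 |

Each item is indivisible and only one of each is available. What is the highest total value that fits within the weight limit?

$87

Check high-value combinations within 17 kg:
- item 1+item 2+item 3+item 5: weight 4+4+5+3=16, value 9+24+25+29=87
- item 2+item 3+item 5: weight 4+5+3=12, value 24+25+29=78
- item 1+item 3+item 5: weight 4+5+3=12, value 9+25+29=63
Best: $87.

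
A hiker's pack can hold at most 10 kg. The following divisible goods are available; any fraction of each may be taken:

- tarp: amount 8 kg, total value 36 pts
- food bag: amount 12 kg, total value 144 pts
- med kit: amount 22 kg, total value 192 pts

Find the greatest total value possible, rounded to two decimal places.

120.00

Take in order of value per unit:
- food bag (144/12 per unit): 10 of 12 → value 10×144/12 = 120.0000, running total 120.00
Total 120.00.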